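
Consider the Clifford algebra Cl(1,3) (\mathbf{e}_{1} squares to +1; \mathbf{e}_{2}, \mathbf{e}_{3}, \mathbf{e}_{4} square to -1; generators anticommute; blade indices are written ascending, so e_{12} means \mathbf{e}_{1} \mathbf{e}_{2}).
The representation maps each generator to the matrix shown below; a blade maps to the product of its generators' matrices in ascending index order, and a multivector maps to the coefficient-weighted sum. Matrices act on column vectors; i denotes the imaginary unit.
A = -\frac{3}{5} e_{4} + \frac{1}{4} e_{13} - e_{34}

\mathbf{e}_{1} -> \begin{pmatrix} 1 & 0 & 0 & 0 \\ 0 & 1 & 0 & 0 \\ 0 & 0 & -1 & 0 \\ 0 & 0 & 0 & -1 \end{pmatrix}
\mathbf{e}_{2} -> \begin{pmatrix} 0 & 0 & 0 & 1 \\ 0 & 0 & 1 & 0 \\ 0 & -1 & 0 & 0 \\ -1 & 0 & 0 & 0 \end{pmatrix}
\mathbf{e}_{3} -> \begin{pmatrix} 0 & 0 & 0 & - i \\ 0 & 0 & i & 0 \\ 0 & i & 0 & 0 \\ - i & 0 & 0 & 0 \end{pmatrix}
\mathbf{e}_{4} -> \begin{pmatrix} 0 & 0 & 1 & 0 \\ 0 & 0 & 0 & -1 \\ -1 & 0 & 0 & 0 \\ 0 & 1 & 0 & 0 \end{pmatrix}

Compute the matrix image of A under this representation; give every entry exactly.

Bivector images (products of the table entries): rho(e_{13}) = rho(\mathbf{e}_{1})rho(\mathbf{e}_{3}) = \begin{pmatrix} 0 & 0 & 0 & - i \\ 0 & 0 & i & 0 \\ 0 & - i & 0 & 0 \\ i & 0 & 0 & 0 \end{pmatrix}; rho(e_{34}) = rho(\mathbf{e}_{3})rho(\mathbf{e}_{4}) = \begin{pmatrix} 0 & - i & 0 & 0 \\ - i & 0 & 0 & 0 \\ 0 & 0 & 0 & - i \\ 0 & 0 & - i & 0 \end{pmatrix}.
M = (-\frac{3}{5})*rho(e_{4}) + (\frac{1}{4})*rho(e_{13}) + (-1)*rho(e_{34}), summed entrywise:
Answer: \begin{pmatrix} 0 & i & - \frac{3}{5} & - \frac{i}{4} \\ i & 0 & \frac{i}{4} & \frac{3}{5} \\ \frac{3}{5} & - \frac{i}{4} & 0 & i \\ \frac{i}{4} & - \frac{3}{5} & i & 0 \end{pmatrix}


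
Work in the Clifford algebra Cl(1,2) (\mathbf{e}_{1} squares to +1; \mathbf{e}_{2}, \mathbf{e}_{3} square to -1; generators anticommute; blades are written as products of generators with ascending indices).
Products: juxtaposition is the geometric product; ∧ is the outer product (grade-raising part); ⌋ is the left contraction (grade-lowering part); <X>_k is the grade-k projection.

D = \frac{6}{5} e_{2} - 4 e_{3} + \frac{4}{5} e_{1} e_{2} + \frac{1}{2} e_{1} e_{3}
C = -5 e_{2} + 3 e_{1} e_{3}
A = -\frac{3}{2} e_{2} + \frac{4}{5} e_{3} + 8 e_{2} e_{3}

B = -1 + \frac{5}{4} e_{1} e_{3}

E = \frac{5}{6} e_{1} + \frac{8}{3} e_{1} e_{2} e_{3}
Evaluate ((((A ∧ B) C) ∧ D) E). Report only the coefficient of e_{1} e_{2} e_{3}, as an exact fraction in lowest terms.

step 1: \frac{3}{2} e_{2} - \frac{4}{5} e_{3} - 8 e_{2} e_{3} + \frac{15}{8} e_{1} e_{2} e_{3}
step 2: \frac{15}{2} - \frac{12}{5} e_{1} - \frac{45}{8} e_{2} + 40 e_{3} + 24 e_{1} e_{2} - \frac{75}{8} e_{1} e_{3} - 4 e_{2} e_{3} - \frac{9}{2} e_{1} e_{2} e_{3}
step 3: 9 e_{2} - 30 e_{3} + \frac{78}{25} e_{1} e_{2} + \frac{267}{20} e_{1} e_{3} - \frac{51}{2} e_{2} e_{3} - \frac{799}{16} e_{1} e_{2} e_{3}
step 4: \frac{799}{6} + 68 e_{1} - \frac{191}{5} e_{2} - \frac{561}{200} e_{3} + \frac{145}{2} e_{1} e_{2} + 49 e_{1} e_{3} - \frac{3995}{96} e_{2} e_{3} - \frac{85}{4} e_{1} e_{2} e_{3}
Answer: -\frac{85}{4}


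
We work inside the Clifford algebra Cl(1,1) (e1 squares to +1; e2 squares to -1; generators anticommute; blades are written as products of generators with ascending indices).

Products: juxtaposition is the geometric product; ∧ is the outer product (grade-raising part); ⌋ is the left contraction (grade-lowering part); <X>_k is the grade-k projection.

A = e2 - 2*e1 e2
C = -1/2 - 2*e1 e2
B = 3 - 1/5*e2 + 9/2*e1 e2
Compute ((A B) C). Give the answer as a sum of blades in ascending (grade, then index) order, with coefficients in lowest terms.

step 1: -44/5 + 41/10*e1 + 3*e2 - 6*e1 e2
step 2: 82/5 - 161/20*e1 - 97/10*e2 + 103/5*e1 e2
Answer: 82/5 - 161/20*e1 - 97/10*e2 + 103/5*e1 e2


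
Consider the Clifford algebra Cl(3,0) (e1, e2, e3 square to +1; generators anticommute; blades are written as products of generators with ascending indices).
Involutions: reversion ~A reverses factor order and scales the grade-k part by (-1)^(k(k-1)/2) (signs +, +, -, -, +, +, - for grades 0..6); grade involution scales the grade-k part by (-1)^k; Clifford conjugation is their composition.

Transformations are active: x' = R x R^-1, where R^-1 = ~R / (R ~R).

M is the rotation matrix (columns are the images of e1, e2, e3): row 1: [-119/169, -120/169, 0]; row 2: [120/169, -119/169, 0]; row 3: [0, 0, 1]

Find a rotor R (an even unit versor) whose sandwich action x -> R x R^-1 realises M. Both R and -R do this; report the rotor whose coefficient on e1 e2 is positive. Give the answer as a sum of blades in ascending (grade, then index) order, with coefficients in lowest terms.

Method: write R = a + b12*e1 e2 + b13*e1 e3 + b23*e2 e3 with a^2 + b12^2 + b13^2 + b23^2 = 1 (so R^-1 = ~R). Expanding the columns R e_j ~R gives tr M = 4a^2 - 1 and, from the antisymmetric part, M21 - M12 = -4a*b12, M13 - M31 = 4a*b13, M32 - M23 = -4a*b23.
Here tr M = -69/169, so a^2 = (1 + tr M)/4 = 25/169 and a = ±5/13. Taking a = 5/13: M21 - M12 = 240/169, M13 - M31 = 0, M32 - M23 = 0, giving b12 = -12/13, b13 = 0, b23 = 0, i.e. R = 5/13 - 12/13*e1 e2.
Its e1 e2 coefficient is negative, so report the other preimage -R.
Answer: -5/13 + 12/13*e1 e2. Uniqueness: Spin(3) -> SO(3) maps R and -R to the same rotation of trace -69/169; fixing the sign of the e1 e2 coefficient removes the ambiguity.


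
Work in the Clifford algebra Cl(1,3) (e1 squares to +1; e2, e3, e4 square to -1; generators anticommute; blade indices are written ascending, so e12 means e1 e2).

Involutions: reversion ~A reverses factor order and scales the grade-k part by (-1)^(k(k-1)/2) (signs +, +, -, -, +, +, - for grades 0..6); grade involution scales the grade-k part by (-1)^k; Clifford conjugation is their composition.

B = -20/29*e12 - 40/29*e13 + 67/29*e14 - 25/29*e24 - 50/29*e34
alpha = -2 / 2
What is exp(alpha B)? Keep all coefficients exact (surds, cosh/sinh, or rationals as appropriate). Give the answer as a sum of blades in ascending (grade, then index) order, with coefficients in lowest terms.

B^2 term by term: the squares give (-20/29)^2*(e12)^2 + (-40/29)^2*(e13)^2 + (67/29)^2*(e14)^2 + (-25/29)^2*(e24)^2 + (-50/29)^2*(e34)^2 = 400/841*(+1) + 1600/841*(+1) + 4489/841*(+1) + 625/841*(-1) + 2500/841*(-1) = 4 (each basis 2-blade squares to minus the product of its generators' squares); cross terms between blades sharing an index anticommute and cancel; the commuting (index-disjoint) pairs give grade-4 terms 2*c*c'*(blade product), which cancel blade by blade — e1234: 2000/841 - 2000/841 = 0 — confirming B is simple. So B^2 = 4.
B^2 = 4 — B^2 > 0, so the exponential closes hyperbolically: l = 2, alpha*l = -2, so exp(alpha B) = cosh(-2) + (sinh(-2)/2)*B = cosh(2) + (-sinh(2)/2)*B.
Answer: cosh(2) + 10*sinh(2)/29*e12 + 20*sinh(2)/29*e13 - 67*sinh(2)/58*e14 + 25*sinh(2)/58*e24 + 25*sinh(2)/29*e34


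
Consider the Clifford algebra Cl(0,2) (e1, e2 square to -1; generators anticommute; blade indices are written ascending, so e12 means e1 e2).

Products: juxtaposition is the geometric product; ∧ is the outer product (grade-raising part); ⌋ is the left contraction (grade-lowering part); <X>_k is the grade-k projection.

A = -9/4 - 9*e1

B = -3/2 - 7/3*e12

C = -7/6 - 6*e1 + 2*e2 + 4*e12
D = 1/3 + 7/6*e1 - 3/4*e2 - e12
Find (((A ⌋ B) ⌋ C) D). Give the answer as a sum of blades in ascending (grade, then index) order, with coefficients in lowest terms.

step 1: 27/8 - 21*e2 + 21/4*e12
step 2: 273/16 - 417/4*e1 + 27/4*e2 + 27/2*e12
step 3: 1167/8 - 367/32*e1 - 6339/64*e2 + 231/4*e12
Answer: 1167/8 - 367/32*e1 - 6339/64*e2 + 231/4*e12


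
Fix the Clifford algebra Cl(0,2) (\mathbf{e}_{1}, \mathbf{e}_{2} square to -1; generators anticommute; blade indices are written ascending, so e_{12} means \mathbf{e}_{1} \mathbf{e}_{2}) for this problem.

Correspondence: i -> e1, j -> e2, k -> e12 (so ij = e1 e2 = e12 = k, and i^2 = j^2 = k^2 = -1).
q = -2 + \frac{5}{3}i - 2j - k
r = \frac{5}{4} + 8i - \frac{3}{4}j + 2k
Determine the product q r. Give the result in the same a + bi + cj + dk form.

In blades: q = -2 + \frac{5}{3} e_{1} - 2 e_{2} - e_{12}, r = \frac{5}{4} + 8 e_{1} - \frac{3}{4} e_{2} + 2 e_{12}.
Distribute q over r term by term (generator squares from the signature, products reordered to ascending indices): (-2)*r = -\frac{5}{2} - 16 e_{1} + \frac{3}{2} e_{2} - 4 e_{12}; (\frac{5}{3} e_{1})*r = -\frac{40}{3} + \frac{25}{12} e_{1} - \frac{10}{3} e_{2} - \frac{5}{4} e_{12}; (-2 e_{2})*r = -\frac{3}{2} - 4 e_{1} - \frac{5}{2} e_{2} + 16 e_{12}; (-e_{12})*r = 2 - \frac{3}{4} e_{1} - 8 e_{2} - \frac{5}{4} e_{12}.
Sum: -\frac{46}{3} - \frac{56}{3} e_{1} - \frac{37}{3} e_{2} + \frac{19}{2} e_{12}; translating back through the correspondence:
Answer: -\frac{46}{3} - \frac{56}{3}i - \frac{37}{3}j + \frac{19}{2}k


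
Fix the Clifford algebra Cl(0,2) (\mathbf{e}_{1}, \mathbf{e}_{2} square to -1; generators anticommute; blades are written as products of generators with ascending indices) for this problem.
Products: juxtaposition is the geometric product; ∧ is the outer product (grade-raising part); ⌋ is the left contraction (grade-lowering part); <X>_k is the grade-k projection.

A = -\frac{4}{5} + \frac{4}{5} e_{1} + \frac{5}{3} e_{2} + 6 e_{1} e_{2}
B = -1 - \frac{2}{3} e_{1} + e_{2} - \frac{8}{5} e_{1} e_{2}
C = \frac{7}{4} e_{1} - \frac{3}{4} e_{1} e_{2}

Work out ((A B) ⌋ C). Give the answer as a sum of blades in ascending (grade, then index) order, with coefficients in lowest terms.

step 1: \frac{139}{15} - \frac{134}{15} e_{1} - \frac{389}{75} e_{2} - \frac{632}{225} e_{1} e_{2}
step 2: \frac{2029}{150} + \frac{1508}{75} e_{1} - \frac{67}{10} e_{2} - \frac{139}{20} e_{1} e_{2}
Answer: \frac{2029}{150} + \frac{1508}{75} e_{1} - \frac{67}{10} e_{2} - \frac{139}{20} e_{1} e_{2}


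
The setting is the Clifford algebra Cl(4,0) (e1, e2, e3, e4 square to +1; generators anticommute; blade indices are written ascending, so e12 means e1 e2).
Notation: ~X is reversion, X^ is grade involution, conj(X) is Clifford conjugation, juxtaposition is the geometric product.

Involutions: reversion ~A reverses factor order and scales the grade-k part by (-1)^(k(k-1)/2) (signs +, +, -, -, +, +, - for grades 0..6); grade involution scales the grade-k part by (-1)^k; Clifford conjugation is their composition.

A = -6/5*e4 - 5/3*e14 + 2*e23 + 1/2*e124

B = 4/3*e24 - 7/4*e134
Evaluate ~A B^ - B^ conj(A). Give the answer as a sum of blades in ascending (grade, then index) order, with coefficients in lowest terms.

first term: 2/3*e1 + 8/5*e2 + 35/12*e3 - 20/9*e12 - 21/10*e13 + 7/8*e23 + 8/3*e34 - 7/2*e124
second term: -2/3*e1 + 8/5*e2 + 35/12*e3 + 20/9*e12 + 21/10*e13 + 7/8*e23 - 8/3*e34 + 7/2*e124
Answer: 4/3*e1 - 40/9*e12 - 21/5*e13 + 16/3*e34 - 7*e124


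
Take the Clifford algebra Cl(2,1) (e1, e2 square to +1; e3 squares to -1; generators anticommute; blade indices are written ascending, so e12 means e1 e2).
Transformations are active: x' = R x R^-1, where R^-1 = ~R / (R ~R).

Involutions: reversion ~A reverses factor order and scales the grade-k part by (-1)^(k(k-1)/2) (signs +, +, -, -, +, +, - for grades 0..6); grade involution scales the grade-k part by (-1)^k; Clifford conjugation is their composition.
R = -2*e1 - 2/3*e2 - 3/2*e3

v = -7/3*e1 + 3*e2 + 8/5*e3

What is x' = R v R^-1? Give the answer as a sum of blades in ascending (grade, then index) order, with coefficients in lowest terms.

~R = -2*e1 - 2/3*e2 - 3/2*e3, and R ~R = 79/36, so R^-1 = ~R / (79/36).
R v = 76/15 - 68/9*e12 - 67/10*e13 + 103/30*e23
Answer: -8179/1185*e1 - 2401/395*e2 - 3368/395*e3


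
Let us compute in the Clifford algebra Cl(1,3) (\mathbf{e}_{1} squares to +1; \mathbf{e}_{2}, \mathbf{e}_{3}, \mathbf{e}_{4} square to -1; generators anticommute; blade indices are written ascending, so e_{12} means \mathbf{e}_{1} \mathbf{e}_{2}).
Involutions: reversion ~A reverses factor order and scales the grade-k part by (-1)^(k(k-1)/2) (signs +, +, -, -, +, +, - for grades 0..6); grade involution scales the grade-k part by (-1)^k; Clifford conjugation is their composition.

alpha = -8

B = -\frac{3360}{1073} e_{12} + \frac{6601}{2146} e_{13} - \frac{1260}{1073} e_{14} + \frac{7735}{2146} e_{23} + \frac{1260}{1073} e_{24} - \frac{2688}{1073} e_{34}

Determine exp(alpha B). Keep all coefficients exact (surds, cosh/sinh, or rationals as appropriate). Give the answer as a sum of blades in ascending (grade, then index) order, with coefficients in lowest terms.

B^2 term by term: the squares give (-\frac{3360}{1073})^2*(e_{12})^2 + (\frac{6601}{2146})^2*(e_{13})^2 + (-\frac{1260}{1073})^2*(e_{14})^2 + (\frac{7735}{2146})^2*(e_{23})^2 + (\frac{1260}{1073})^2*(e_{24})^2 + (-\frac{2688}{1073})^2*(e_{34})^2 = \frac{11289600}{1151329}*(+1) + \frac{43573201}{4605316}*(+1) + \frac{1587600}{1151329}*(+1) + \frac{59830225}{4605316}*(-1) + \frac{1587600}{1151329}*(-1) + \frac{7225344}{1151329}*(-1) = 0 (each basis 2-blade squares to minus the product of its generators' squares); cross terms between blades sharing an index anticommute and cancel; the commuting (index-disjoint) pairs give grade-4 terms 2*c*c'*(blade product), which cancel blade by blade — e_{1234}: \frac{18063360}{1151329} - \frac{8317260}{1151329} - \frac{9746100}{1151329} = 0 — confirming B is simple. So B^2 = 0.
B^2 = 0, and the exponential is exactly linear here: exp(alpha B) = 1 + alpha B (parabolic case).
Answer: 1 + \frac{26880}{1073} e_{12} - \frac{26404}{1073} e_{13} + \frac{10080}{1073} e_{14} - \frac{30940}{1073} e_{23} - \frac{10080}{1073} e_{24} + \frac{21504}{1073} e_{34}


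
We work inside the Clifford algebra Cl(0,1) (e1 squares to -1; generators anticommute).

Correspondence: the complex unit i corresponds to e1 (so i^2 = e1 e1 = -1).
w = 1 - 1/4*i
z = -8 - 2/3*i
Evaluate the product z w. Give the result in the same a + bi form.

In blades: z = -8 - 2/3*e1, w = 1 - 1/4*e1.
Distribute z over w term by term (generator squares from the signature, products reordered to ascending indices): (-8)*w = -8 + 2*e1; (-2/3*e1)*w = -1/6 - 2/3*e1.
Sum: -49/6 + 4/3*e1; translating back through the correspondence:
Answer: -49/6 + 4/3*i


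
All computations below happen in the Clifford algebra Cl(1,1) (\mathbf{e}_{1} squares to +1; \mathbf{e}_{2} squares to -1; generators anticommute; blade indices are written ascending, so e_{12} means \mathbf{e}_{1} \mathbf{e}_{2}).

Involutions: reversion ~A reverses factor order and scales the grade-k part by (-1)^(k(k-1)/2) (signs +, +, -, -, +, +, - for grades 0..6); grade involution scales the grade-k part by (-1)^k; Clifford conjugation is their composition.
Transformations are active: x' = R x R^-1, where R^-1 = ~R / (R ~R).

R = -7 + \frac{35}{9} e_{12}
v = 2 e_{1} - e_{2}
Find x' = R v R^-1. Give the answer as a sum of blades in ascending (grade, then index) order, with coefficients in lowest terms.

~R = -7 - \frac{35}{9} e_{12}, and R ~R = \frac{2744}{81}, so R^-1 = ~R / (\frac{2744}{81}).
R v = -\frac{91}{9} e_{1} - \frac{7}{9} e_{2}
Answer: \frac{61}{28} e_{1} + \frac{37}{28} e_{2}


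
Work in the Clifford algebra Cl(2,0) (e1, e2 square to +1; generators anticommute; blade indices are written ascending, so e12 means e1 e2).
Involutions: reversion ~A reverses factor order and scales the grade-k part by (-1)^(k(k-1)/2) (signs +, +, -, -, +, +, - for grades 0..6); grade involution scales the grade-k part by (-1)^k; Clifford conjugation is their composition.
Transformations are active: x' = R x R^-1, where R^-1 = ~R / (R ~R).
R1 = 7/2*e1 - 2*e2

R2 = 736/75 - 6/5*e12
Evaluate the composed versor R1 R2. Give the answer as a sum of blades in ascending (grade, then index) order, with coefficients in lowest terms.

Distribute over the terms of R1 (each basis-blade product reordered to ascending indices, repeated generators contracted through their squares):
(7/2*e1) R2 = 2576/75*e1 - 21/5*e2
(-2*e2) R2 = -12/5*e1 - 1472/75*e2
Summing the partial products and collecting blades:
Answer: 2396/75*e1 - 1787/75*e2


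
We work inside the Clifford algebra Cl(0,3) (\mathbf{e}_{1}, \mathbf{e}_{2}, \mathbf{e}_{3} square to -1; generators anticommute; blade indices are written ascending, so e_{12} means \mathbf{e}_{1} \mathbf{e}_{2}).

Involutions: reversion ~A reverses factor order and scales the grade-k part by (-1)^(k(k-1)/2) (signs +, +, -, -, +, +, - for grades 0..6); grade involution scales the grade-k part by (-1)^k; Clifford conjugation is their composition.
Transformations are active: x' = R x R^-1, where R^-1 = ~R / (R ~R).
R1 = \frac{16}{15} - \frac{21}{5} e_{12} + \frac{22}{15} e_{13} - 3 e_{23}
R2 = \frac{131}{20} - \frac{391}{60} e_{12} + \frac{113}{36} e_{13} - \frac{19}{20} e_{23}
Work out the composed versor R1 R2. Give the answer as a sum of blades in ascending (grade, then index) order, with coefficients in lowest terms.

Distribute over the terms of R1 (each basis-blade product reordered to ascending indices, repeated generators contracted through their squares):
(\frac{16}{15}) R2 = \frac{524}{75} - \frac{1564}{225} e_{12} + \frac{452}{135} e_{13} - \frac{76}{75} e_{23}
(-\frac{21}{5} e_{12}) R2 = -\frac{2737}{100} - \frac{2751}{100} e_{12} - \frac{399}{100} e_{13} - \frac{791}{60} e_{23}
(\frac{22}{15} e_{13}) R2 = -\frac{1243}{270} - \frac{209}{150} e_{12} + \frac{1441}{150} e_{13} + \frac{4301}{450} e_{23}
(-3 e_{23}) R2 = -\frac{57}{20} + \frac{113}{12} e_{12} + \frac{391}{20} e_{13} - \frac{393}{20} e_{23}
Summing the partial products and collecting blades:
Answer: -\frac{3758}{135} - \frac{11897}{450} e_{12} + \frac{7699}{270} e_{13} - \frac{1093}{45} e_{23}


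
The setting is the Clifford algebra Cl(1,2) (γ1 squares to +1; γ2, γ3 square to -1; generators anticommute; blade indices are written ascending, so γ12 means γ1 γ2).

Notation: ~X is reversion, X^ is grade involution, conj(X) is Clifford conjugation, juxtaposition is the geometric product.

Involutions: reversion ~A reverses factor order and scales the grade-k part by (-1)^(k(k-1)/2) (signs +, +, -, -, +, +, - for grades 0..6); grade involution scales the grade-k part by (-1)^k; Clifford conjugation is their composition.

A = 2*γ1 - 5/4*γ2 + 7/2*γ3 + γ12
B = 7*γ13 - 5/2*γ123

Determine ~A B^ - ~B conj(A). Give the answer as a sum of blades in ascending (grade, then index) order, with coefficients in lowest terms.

first term: 49/2*γ1 + 23/2*γ3 - 35/4*γ12 - 25/8*γ13 + 12*γ23 + 35/4*γ123
second term: -49/2*γ1 - 33/2*γ3 + 35/4*γ12 + 25/8*γ13 + 2*γ23 + 35/4*γ123
Answer: 49*γ1 + 28*γ3 - 35/2*γ12 - 25/4*γ13 + 10*γ23


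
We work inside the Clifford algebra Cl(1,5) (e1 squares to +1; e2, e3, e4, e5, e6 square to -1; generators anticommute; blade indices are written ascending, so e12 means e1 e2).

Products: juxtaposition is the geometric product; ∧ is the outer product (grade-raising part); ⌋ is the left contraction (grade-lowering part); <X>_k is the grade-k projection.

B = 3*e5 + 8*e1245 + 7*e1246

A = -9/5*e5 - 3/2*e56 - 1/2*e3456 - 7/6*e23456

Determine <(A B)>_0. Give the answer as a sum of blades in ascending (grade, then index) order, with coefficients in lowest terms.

step 1: 27/5 - 9/2*e6 - 72/5*e124 - 49/6*e135 + 28/3*e136 - 3/2*e346 - 7/2*e1235 + 4*e1236 + 21/2*e1245 - 12*e1246 - 7/2*e2346 + 63/5*e12456
step 2: 27/5
Answer: 27/5


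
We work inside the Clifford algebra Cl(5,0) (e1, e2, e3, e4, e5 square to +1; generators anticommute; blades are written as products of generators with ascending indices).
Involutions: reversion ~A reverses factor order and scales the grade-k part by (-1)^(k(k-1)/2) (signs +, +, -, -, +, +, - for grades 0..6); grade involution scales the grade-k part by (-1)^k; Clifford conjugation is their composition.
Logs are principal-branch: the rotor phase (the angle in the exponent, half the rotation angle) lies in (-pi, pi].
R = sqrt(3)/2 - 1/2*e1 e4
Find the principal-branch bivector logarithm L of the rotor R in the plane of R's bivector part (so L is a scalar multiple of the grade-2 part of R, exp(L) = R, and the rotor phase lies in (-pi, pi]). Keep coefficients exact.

The scalar part of R is sqrt(3)/2, so the principal-branch rotor phase is pinned; divide the bivector part by its sine to get the unit plane — L is the phase times that plane.
Concretely: cos(phase) = sqrt(3)/2 gives phase = ±pi/6, and since phase/sin(phase) is even the sign is immaterial: L = (phase/sin(phase)) * <R>_2 = (pi/3) * <R>_2.
Answer: -pi/6*e1 e4


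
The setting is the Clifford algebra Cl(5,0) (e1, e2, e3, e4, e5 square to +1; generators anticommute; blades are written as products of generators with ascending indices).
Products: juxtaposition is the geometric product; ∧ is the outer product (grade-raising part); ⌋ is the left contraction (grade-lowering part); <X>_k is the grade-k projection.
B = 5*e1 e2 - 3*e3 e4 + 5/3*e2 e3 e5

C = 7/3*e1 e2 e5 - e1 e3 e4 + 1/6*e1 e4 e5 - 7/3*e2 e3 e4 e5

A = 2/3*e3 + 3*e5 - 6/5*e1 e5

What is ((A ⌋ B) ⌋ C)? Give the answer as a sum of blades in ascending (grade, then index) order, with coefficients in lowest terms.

step 1: -2*e4 + 5*e2 e3 - 10/9*e2 e5
step 2: 70/27*e1 + 2*e1 e3 + 1/3*e1 e5 - 70/27*e3 e4 + 35/3*e4 e5 + 14/3*e2 e3 e5
Answer: 70/27*e1 + 2*e1 e3 + 1/3*e1 e5 - 70/27*e3 e4 + 35/3*e4 e5 + 14/3*e2 e3 e5


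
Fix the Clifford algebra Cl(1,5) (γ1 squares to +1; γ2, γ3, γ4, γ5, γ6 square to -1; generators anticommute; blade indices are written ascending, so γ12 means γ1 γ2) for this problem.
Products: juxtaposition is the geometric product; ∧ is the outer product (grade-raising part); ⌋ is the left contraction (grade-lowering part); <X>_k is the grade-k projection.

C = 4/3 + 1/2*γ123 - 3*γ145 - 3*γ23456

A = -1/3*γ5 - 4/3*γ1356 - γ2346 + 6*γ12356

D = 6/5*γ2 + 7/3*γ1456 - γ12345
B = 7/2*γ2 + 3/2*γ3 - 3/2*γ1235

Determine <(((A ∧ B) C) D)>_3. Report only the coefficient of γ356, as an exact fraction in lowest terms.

step 1: 7/6*γ25 + 1/2*γ35 + 14/3*γ12356
step 2: -14*γ14 + 14/9*γ25 + 2/3*γ35 - 7/3*γ56 - 7/2*γ124 + 1/4*γ125 - 3/2*γ134 - 7/12*γ135 - 3/2*γ246 + 7/2*γ346 - 14*γ2346 + 56/9*γ12356
step 3: 28/15*γ5 + 56/45*γ14 + 3/10*γ15 + 7/12*γ24 - 3/2*γ25 + 1/4*γ34 + 7/2*γ35 + 361/45*γ46 - 98/3*γ56 + 242/15*γ124 + 7/2*γ125 + 14/9*γ134 - 49/6*γ135 + 14*γ156 - 392/27*γ234 + 74/5*γ235 + 7/12*γ246 + 161/30*γ256 - 3269/180*γ346 + 7/2*γ356 - 9/5*γ1234 - 1001/30*γ1235 + 98/27*γ1246 - 7/2*γ1256 + 14/9*γ1346 + 179/30*γ1356 - 21/5*γ2346 + 7/3*γ12346
step 4: 242/15*γ124 + 7/2*γ125 + 14/9*γ134 - 49/6*γ135 + 14*γ156 - 392/27*γ234 + 74/5*γ235 + 7/12*γ246 + 161/30*γ256 - 3269/180*γ346 + 7/2*γ356
Answer: 7/2


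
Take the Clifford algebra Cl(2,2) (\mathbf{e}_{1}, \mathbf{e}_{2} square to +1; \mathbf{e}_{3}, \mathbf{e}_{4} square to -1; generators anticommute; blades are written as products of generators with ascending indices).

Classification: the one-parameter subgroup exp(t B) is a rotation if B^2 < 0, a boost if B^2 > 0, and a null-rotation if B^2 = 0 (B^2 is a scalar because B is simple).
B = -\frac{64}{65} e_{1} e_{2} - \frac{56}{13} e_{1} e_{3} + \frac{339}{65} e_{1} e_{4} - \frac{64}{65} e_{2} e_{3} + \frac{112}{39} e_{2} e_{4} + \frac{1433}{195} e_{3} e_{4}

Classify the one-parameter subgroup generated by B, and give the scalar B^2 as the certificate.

B^2 term by term: the squares give (-\frac{64}{65})^2*(e_{1} e_{2})^2 + (-\frac{56}{13})^2*(e_{1} e_{3})^2 + (\frac{339}{65})^2*(e_{1} e_{4})^2 + (-\frac{64}{65})^2*(e_{2} e_{3})^2 + (\frac{112}{39})^2*(e_{2} e_{4})^2 + (\frac{1433}{195})^2*(e_{3} e_{4})^2 = \frac{4096}{4225}*(-1) + \frac{3136}{169}*(+1) + \frac{114921}{4225}*(+1) + \frac{4096}{4225}*(+1) + \frac{12544}{1521}*(+1) + \frac{2053489}{38025}*(-1) = 0 (each basis 2-blade squares to minus the product of its generators' squares); cross terms between blades sharing an index anticommute and cancel; the commuting (index-disjoint) pairs give grade-4 terms 2*c*c'*(blade product), which cancel blade by blade — e_{1} e_{2} e_{3} e_{4}: -\frac{183424}{12675} + \frac{12544}{507} - \frac{43392}{4225} = 0 — confirming B is simple. So B^2 = 0.
Answer: null-rotation, certificate B^2 = 0. B^2 = 0 is basis-independent, so its sign is the whole story.


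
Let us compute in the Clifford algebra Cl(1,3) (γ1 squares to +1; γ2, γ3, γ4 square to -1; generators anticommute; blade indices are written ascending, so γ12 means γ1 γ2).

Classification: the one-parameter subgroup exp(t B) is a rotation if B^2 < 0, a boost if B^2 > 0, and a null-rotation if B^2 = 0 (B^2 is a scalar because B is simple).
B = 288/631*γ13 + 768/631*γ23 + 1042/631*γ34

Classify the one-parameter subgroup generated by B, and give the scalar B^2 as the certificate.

B^2 term by term: the squares give (288/631)^2*(γ13)^2 + (768/631)^2*(γ23)^2 + (1042/631)^2*(γ34)^2 = 82944/398161*(+1) + 589824/398161*(-1) + 1085764/398161*(-1) = -4 (each basis 2-blade squares to minus the product of its generators' squares); cross terms between blades sharing an index anticommute and cancel. So B^2 = -4.
Answer: rotation, certificate B^2 = -4. B^2 = -4 is basis-independent, so its sign is the whole story.


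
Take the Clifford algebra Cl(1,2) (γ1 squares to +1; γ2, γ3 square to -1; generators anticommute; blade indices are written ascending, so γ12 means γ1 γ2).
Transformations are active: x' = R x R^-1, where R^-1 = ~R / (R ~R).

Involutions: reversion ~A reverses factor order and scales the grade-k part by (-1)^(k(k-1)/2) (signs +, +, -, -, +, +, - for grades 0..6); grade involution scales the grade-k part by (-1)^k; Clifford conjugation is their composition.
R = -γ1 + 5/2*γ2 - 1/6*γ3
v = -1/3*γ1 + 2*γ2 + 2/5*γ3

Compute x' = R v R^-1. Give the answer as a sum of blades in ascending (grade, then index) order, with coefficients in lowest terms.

~R = -γ1 + 5/2*γ2 - 1/6*γ3, and R ~R = -95/18, so R^-1 = ~R / (-95/18).
R v = -23/5 - 7/6*γ12 - 41/90*γ13 + 4/3*γ23
Answer: -2009/1425*γ1 + 224/95*γ2 - 328/475*γ3


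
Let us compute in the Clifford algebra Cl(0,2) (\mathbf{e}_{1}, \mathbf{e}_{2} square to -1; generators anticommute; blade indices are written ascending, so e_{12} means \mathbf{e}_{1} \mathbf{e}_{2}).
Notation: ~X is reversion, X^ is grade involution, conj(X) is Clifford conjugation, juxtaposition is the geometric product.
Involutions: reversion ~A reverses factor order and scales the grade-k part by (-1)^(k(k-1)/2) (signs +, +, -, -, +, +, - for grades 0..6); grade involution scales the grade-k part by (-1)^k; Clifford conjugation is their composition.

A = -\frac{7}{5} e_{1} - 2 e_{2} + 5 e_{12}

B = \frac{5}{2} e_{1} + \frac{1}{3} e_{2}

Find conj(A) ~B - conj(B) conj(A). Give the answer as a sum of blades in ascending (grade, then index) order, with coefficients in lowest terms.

first term: -\frac{25}{6} + \frac{5}{3} e_{1} - \frac{25}{2} e_{2} - \frac{68}{15} e_{12}
second term: \frac{25}{6} + \frac{5}{3} e_{1} - \frac{25}{2} e_{2} - \frac{68}{15} e_{12}
Answer: -\frac{25}{3}


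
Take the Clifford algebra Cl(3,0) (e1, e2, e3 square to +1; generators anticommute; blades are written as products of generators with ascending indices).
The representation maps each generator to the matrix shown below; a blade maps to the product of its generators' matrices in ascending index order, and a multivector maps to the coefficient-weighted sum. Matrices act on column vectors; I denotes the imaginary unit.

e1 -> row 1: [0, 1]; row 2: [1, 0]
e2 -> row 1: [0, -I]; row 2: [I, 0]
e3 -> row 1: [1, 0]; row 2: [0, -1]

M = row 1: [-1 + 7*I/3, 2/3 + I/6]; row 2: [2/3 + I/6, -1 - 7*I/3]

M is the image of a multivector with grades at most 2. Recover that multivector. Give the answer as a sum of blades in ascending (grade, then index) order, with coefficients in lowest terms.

Method: 1, rho(e1), rho(e2), rho(e3) form a trace-orthogonal basis of the 2x2 complex matrices (tr(X Y) = 2 if X = Y, else 0), so M = m0*1 + m1*rho(e1) + m2*rho(e2) + m3*rho(e3) with m0 = tr(M)/2 = -1, m1 = tr(M rho(e1))/2 = 2/3 + I/6, m2 = tr(M rho(e2))/2 = 0, m3 = tr(M rho(e3))/2 = 7*I/3.
Multiplying table entries, the bivector images are rho(e1 e2) = I*rho(e3), rho(e1 e3) = -I*rho(e2), rho(e2 e3) = I*rho(e1); with real blade coefficients the real parts of m0..m3 are the coefficients of 1, e1, e2, e3 and the imaginary parts give the bivectors (e2 e3: Im m1, e1 e3: -Im m2, e1 e2: Im m3).
Answer: -1 + 2/3*e1 + 7/3*e1 e2 + 1/6*e2 e3


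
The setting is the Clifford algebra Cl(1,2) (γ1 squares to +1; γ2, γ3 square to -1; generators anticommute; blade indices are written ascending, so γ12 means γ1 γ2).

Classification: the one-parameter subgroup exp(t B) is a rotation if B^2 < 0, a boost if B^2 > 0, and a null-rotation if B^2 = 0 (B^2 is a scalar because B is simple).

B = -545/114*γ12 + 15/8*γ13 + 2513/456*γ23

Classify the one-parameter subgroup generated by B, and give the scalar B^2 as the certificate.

B^2 term by term: the squares give (-545/114)^2*(γ12)^2 + (15/8)^2*(γ13)^2 + (2513/456)^2*(γ23)^2 = 297025/12996*(+1) + 225/64*(+1) + 6315169/207936*(-1) = -4 (each basis 2-blade squares to minus the product of its generators' squares); cross terms between blades sharing an index anticommute and cancel. So B^2 = -4.
Answer: rotation, certificate B^2 = -4. One invariant decides it: the square -4 survives every conjugation, and its sign is exactly the classification.


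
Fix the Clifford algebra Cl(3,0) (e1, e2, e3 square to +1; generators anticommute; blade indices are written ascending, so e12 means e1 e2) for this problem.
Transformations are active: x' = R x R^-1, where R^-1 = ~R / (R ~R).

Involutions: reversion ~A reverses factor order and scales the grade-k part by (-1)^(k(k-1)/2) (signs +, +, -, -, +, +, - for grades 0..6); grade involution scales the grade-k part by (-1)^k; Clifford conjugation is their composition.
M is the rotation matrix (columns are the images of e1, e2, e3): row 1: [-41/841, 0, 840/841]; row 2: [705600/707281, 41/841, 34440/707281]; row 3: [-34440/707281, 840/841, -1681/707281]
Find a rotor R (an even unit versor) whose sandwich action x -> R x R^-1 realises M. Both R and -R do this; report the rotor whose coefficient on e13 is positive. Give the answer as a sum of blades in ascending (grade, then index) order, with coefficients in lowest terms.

Method: write R = a + b12*e12 + b13*e13 + b23*e23 with a^2 + b12^2 + b13^2 + b23^2 = 1 (so R^-1 = ~R). Expanding the columns R e_j ~R gives tr M = 4a^2 - 1 and, from the antisymmetric part, M21 - M12 = -4a*b12, M13 - M31 = 4a*b13, M32 - M23 = -4a*b23.
Here tr M = -1681/707281, so a^2 = (1 + tr M)/4 = 176400/707281 and a = ±420/841. Taking a = 420/841: M21 - M12 = 705600/707281, M13 - M31 = 740880/707281, M32 - M23 = 672000/707281, giving b12 = -420/841, b13 = 441/841, b23 = -400/841, i.e. R = 420/841 - 420/841*e12 + 441/841*e13 - 400/841*e23.
Its e13 coefficient is already positive.
Answer: 420/841 - 420/841*e12 + 441/841*e13 - 400/841*e23. Recall the cover is two-to-one: with M of trace -1681/707281, both preimages act alike, and the stated e13 sign chooses the sheet.


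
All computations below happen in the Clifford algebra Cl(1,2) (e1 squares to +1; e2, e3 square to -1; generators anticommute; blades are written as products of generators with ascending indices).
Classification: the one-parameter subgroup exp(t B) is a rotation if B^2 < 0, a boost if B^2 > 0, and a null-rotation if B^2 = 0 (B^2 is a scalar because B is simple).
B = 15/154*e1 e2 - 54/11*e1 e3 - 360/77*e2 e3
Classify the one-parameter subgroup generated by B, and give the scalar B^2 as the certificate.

B^2 term by term: the squares give (15/154)^2*(e1 e2)^2 + (-54/11)^2*(e1 e3)^2 + (-360/77)^2*(e2 e3)^2 = 225/23716*(+1) + 2916/121*(+1) + 129600/5929*(-1) = 9/4 (each basis 2-blade squares to minus the product of its generators' squares); cross terms between blades sharing an index anticommute and cancel. So B^2 = 9/4.
Answer: boost, certificate B^2 = 9/4. Because 9/4 is invariant under every versor sandwich, the classification follows from its sign alone.


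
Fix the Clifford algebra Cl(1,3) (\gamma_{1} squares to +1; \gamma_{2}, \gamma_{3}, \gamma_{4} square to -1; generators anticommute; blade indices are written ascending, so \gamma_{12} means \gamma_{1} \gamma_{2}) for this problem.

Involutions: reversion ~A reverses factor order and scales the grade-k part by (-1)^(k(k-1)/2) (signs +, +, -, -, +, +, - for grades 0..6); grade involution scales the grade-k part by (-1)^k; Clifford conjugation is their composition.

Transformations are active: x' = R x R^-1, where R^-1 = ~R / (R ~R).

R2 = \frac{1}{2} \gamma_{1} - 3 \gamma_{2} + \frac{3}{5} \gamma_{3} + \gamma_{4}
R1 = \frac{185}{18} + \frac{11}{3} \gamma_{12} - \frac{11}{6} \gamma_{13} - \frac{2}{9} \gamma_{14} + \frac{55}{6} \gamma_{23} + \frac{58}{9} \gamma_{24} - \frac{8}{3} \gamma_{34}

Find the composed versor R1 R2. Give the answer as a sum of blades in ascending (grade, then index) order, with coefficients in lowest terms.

Distribute over the terms of R2 (each basis-blade product reordered to ascending indices, repeated generators contracted through their squares):
R1 (\frac{1}{2} \gamma_{1}) = \frac{185}{36} \gamma_{1} - \frac{11}{6} \gamma_{2} + \frac{11}{12} \gamma_{3} + \frac{1}{9} \gamma_{4} + \frac{55}{12} \gamma_{123} + \frac{29}{9} \gamma_{124} - \frac{4}{3} \gamma_{134}
R1 (-3 \gamma_{2}) = 11 \gamma_{1} - \frac{185}{6} \gamma_{2} - \frac{55}{2} \gamma_{3} - \frac{58}{3} \gamma_{4} - \frac{11}{2} \gamma_{123} - \frac{2}{3} \gamma_{124} + 8 \gamma_{234}
R1 (\frac{3}{5} \gamma_{3}) = \frac{11}{10} \gamma_{1} - \frac{11}{2} \gamma_{2} + \frac{37}{6} \gamma_{3} - \frac{8}{5} \gamma_{4} + \frac{11}{5} \gamma_{123} + \frac{2}{15} \gamma_{134} - \frac{58}{15} \gamma_{234}
R1 (\gamma_{4}) = \frac{2}{9} \gamma_{1} - \frac{58}{9} \gamma_{2} + \frac{8}{3} \gamma_{3} + \frac{185}{18} \gamma_{4} + \frac{11}{3} \gamma_{124} - \frac{11}{6} \gamma_{134} + \frac{55}{6} \gamma_{234}
Summing the partial products and collecting blades:
Answer: \frac{3143}{180} \gamma_{1} - \frac{803}{18} \gamma_{2} - \frac{71}{4} \gamma_{3} - \frac{949}{90} \gamma_{4} + \frac{77}{60} \gamma_{123} + \frac{56}{9} \gamma_{124} - \frac{91}{30} \gamma_{134} + \frac{133}{10} \gamma_{234}


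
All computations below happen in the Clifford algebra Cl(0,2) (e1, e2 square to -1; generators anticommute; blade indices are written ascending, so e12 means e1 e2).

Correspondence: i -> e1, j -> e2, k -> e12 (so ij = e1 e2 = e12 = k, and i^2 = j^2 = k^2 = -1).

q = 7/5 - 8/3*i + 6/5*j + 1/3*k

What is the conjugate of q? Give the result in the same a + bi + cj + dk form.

In blades: q = 7/5 - 8/3*e1 + 6/5*e2 + 1/3*e12.
Conjugation here is Clifford conjugation: the scalar is fixed and the grade-1 and grade-2 blades all flip sign, giving 7/5 + 8/3*e1 - 6/5*e2 - 1/3*e12; translating back:
Answer: 7/5 + 8/3*i - 6/5*j - 1/3*k


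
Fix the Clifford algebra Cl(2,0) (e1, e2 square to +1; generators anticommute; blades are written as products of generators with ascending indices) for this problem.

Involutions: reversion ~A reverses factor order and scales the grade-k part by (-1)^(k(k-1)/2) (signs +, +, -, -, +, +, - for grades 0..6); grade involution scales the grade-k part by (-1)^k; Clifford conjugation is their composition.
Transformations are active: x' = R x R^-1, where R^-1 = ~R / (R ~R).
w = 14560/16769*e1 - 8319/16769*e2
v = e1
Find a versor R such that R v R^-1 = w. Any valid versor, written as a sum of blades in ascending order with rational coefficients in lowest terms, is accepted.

Reasoning: v^2 = w^2 = 1 since conjugation preserves the quadratic form; R = v + w = 31329/16769*e1 - 8319/16769*e2 is then valid when invertible, keeping its own part and reversing (v - w)/2.
Answer: 31329/16769*e1 - 8319/16769*e2


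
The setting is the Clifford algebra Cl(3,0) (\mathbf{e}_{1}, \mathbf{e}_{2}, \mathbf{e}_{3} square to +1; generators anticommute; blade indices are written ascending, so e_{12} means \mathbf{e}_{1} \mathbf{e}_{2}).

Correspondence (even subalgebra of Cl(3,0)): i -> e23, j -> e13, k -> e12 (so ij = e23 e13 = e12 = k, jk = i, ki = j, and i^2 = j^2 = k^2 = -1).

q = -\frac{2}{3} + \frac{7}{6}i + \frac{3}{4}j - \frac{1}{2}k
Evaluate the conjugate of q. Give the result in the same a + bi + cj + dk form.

In blades: q = -\frac{2}{3} - \frac{1}{2} e_{12} + \frac{3}{4} e_{13} + \frac{7}{6} e_{23}.
Quaternion conjugation is reversion on the even subalgebra: the scalar is fixed and every grade-2 blade flips sign, giving -\frac{2}{3} + \frac{1}{2} e_{12} - \frac{3}{4} e_{13} - \frac{7}{6} e_{23}; translating back:
Answer: -\frac{2}{3} - \frac{7}{6}i - \frac{3}{4}j + \frac{1}{2}k


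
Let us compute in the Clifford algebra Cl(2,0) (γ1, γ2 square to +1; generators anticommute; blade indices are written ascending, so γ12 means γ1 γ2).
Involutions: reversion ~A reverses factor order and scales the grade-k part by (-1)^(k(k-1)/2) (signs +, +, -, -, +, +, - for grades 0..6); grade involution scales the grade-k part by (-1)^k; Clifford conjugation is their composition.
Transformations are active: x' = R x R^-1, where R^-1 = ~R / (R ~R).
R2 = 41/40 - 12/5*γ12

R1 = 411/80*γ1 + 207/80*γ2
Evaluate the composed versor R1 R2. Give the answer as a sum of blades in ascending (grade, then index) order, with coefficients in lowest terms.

Distribute over the terms of R1 (each basis-blade product reordered to ascending indices, repeated generators contracted through their squares):
(411/80*γ1) R2 = 16851/3200*γ1 - 1233/100*γ2
(207/80*γ2) R2 = 621/100*γ1 + 8487/3200*γ2
Summing the partial products and collecting blades:
Answer: 36723/3200*γ1 - 30969/3200*γ2


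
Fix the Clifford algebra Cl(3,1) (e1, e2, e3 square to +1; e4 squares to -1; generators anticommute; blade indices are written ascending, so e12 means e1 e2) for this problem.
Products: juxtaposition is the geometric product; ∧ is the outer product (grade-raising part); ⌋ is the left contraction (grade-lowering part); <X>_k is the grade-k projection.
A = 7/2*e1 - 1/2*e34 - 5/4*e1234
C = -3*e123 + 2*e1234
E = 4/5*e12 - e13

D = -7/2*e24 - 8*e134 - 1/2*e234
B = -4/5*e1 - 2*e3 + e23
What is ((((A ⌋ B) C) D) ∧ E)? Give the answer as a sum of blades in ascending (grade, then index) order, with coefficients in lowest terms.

step 1: -14/5
step 2: 42/5*e123 - 28/5*e1234
step 3: 14/5*e1 - 224/5*e2 - 98/5*e13 + 21/5*e14 - 336/5*e24 + 147/5*e134
step 4: -224/5*e123 - 336/5*e1234
Answer: -224/5*e123 - 336/5*e1234


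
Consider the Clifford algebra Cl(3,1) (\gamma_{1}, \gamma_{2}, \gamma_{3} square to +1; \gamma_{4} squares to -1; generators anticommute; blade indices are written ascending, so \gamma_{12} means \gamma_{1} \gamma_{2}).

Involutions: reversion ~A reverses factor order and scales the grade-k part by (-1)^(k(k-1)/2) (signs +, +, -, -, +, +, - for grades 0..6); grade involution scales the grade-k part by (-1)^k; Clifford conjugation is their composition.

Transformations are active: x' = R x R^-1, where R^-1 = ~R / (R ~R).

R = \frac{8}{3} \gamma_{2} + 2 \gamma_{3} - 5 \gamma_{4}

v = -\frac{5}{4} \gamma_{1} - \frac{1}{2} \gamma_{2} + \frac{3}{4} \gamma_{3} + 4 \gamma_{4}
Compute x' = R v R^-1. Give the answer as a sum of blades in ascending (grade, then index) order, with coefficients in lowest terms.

~R = \frac{8}{3} \gamma_{2} + 2 \gamma_{3} - 5 \gamma_{4}, and R ~R = -\frac{125}{9}, so R^-1 = ~R / (-\frac{125}{9}).
R v = \frac{121}{6} + \frac{10}{3} \gamma_{12} + \frac{5}{2} \gamma_{13} - \frac{25}{4} \gamma_{14} + 3 \gamma_{23} + \frac{49}{6} \gamma_{24} + \frac{47}{4} \gamma_{34}
Answer: \frac{5}{4} \gamma_{1} - \frac{1811}{250} \gamma_{2} - \frac{3279}{500} \gamma_{3} + \frac{263}{25} \gamma_{4}


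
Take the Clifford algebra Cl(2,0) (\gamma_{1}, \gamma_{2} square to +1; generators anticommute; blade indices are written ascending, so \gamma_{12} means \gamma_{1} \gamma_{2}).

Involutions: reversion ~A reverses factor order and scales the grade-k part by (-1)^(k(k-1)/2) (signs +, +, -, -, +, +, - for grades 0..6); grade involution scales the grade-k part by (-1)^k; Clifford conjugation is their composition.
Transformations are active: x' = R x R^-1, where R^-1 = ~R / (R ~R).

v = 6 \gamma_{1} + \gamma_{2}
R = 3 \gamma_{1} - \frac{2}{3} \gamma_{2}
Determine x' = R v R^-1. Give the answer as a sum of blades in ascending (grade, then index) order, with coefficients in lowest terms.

~R = 3 \gamma_{1} - \frac{2}{3} \gamma_{2}, and R ~R = \frac{85}{9}, so R^-1 = ~R / (\frac{85}{9}).
R v = \frac{52}{3} + 7 \gamma_{12}
Answer: \frac{426}{85} \gamma_{1} - \frac{293}{85} \gamma_{2}
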